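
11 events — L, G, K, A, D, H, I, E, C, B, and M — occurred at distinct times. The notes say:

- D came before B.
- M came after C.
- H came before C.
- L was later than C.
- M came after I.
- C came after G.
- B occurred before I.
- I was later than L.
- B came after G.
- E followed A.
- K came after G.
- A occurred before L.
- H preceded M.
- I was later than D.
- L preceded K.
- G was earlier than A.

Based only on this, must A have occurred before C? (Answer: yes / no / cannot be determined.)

No chain of stated constraints runs from A to C, and none runs from C to A either.
So the relative order of A and C is not fixed by the given facts.

cannot be determined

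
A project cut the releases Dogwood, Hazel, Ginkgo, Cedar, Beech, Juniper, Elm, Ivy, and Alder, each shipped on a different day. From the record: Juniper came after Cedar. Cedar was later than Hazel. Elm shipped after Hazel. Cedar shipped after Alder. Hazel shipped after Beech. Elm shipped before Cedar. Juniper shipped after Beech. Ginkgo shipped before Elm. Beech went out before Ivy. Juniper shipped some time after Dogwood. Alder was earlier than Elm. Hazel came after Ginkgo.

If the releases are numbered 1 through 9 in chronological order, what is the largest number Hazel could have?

Hazel must come before Cedar, Elm, and Juniper — 3 releases forced after it.
Everything else can be placed before Hazel in some valid order, so Hazel can sit as late as position 9 − 3 = 6.

6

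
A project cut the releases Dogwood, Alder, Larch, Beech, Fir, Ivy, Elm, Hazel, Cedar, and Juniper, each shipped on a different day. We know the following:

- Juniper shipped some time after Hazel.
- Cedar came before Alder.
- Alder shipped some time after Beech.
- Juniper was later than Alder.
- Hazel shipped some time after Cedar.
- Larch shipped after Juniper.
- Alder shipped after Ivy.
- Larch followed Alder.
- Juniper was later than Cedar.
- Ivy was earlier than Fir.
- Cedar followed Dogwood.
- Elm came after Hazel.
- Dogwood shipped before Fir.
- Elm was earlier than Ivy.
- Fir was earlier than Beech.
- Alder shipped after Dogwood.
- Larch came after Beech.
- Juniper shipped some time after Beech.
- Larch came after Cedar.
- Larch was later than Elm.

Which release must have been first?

Dogwood

Dogwood has a chain of constraints placing it before every other release, so Dogwood must be first.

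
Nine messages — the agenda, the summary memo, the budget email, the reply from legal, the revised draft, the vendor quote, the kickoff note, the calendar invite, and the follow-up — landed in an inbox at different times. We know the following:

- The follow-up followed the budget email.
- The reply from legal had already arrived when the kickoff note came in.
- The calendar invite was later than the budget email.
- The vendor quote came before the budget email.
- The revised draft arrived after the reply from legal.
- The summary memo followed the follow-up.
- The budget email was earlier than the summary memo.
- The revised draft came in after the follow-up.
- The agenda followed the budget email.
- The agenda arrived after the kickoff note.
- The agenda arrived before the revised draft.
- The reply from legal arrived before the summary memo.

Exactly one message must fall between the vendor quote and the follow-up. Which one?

the budget email

Tracing the constraints gives the vendor quote → the budget email → the follow-up, so the budget email sits after the vendor quote and before the follow-up.
No other message is forced both after the vendor quote and before the follow-up.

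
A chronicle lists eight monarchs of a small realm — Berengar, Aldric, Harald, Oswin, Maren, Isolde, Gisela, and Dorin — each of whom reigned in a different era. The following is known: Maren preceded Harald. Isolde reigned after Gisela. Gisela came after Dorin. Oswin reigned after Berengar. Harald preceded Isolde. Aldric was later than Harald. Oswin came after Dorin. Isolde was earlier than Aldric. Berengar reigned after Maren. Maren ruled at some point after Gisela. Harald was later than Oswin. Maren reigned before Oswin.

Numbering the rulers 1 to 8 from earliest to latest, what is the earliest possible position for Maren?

Dorin and Gisela must both come before Maren — 2 forced predecessors.
Nothing else is forced ahead of Maren, so their earliest slot is position 2 + 1 = 3.

3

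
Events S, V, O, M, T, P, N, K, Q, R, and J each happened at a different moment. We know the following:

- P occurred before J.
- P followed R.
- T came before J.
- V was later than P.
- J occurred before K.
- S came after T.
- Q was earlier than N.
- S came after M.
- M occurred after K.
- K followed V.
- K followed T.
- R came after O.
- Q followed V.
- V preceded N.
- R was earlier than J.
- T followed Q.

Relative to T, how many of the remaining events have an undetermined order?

1

Forced before T: O, P, Q, R, and V; forced after T: J, K, M, and S.
That leaves N with no forced order relative to T — 1.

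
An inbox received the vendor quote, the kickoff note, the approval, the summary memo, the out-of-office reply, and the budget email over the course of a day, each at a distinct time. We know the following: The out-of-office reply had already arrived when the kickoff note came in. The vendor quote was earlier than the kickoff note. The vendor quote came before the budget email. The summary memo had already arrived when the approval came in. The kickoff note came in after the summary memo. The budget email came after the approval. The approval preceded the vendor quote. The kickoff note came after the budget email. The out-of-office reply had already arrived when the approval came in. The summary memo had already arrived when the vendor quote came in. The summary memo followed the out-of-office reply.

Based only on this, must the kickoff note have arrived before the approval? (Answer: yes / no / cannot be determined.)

Tracing the constraints gives the approval → the vendor quote → the kickoff note, so the approval must come before the kickoff note.
That means the kickoff note cannot be before the approval.

no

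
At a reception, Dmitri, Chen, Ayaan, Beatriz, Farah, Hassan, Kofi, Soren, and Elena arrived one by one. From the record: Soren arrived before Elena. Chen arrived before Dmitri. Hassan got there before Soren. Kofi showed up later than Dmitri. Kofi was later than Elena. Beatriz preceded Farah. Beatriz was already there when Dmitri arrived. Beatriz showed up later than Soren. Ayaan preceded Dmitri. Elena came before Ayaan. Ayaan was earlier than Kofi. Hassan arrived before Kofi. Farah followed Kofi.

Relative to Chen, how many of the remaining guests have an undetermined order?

Forced after Chen: Dmitri, Farah, and Kofi.
That leaves Ayaan, Beatriz, Elena, Hassan, and Soren with no forced order relative to Chen — 5.

5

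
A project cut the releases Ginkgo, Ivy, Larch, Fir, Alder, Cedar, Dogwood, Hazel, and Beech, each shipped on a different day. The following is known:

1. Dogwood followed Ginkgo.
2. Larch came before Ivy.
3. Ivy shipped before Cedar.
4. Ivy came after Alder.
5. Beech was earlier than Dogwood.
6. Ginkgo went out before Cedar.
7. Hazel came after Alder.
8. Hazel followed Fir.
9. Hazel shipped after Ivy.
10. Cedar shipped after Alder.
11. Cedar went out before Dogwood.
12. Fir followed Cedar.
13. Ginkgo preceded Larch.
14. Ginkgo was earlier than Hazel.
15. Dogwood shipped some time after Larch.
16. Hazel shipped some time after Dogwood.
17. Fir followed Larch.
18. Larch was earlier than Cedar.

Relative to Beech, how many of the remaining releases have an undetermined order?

6

Forced after Beech: Dogwood and Hazel.
That leaves Alder, Cedar, Fir, Ginkgo, Ivy, and Larch with no forced order relative to Beech — 6.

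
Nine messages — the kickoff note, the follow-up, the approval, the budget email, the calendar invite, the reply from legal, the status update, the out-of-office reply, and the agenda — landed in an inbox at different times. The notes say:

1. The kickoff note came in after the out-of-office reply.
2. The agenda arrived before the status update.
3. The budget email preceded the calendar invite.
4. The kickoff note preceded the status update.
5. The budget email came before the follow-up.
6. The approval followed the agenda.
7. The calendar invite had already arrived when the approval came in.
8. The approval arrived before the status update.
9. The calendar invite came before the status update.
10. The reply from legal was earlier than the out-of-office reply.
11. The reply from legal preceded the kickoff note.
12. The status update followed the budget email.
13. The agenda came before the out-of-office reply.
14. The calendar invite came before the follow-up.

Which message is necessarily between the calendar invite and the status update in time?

the approval

Tracing the constraints gives the calendar invite → the approval → the status update, so the approval sits after the calendar invite and before the status update.
No other message is forced both after the calendar invite and before the status update.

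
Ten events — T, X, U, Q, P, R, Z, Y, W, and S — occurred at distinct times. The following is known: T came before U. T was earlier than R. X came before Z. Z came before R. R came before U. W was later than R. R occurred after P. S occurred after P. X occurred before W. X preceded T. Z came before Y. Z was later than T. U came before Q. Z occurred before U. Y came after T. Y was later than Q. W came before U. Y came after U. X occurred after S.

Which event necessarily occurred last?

Every other event has a chain of constraints placing it before Y, so Y is last.

Y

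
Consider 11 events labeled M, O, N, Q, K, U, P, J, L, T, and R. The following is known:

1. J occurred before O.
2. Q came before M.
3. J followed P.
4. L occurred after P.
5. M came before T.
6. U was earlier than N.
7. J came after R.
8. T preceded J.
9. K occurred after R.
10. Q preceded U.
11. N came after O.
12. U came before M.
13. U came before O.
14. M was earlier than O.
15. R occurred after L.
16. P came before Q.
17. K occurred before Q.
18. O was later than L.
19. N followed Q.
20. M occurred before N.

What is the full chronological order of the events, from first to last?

P, L, R, K, Q, U, M, T, J, O, N

The constraints fix every adjacent pair, so only one ordering works:
P → L → R → K → Q → U → M → T → J → O → N.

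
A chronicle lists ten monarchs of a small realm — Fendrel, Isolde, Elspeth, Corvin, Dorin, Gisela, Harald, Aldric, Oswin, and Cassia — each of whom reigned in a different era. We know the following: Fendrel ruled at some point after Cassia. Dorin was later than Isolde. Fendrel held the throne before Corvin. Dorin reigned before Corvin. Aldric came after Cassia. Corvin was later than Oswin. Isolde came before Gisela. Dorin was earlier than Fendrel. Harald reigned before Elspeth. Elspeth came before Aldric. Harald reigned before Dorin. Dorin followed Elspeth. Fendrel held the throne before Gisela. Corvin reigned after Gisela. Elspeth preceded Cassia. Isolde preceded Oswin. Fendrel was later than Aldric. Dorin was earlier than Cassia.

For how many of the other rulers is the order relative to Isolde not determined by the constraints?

2

Forced after Isolde: Aldric, Cassia, Corvin, Dorin, Fendrel, Gisela, and Oswin.
That leaves Elspeth and Harald with no forced order relative to Isolde — 2.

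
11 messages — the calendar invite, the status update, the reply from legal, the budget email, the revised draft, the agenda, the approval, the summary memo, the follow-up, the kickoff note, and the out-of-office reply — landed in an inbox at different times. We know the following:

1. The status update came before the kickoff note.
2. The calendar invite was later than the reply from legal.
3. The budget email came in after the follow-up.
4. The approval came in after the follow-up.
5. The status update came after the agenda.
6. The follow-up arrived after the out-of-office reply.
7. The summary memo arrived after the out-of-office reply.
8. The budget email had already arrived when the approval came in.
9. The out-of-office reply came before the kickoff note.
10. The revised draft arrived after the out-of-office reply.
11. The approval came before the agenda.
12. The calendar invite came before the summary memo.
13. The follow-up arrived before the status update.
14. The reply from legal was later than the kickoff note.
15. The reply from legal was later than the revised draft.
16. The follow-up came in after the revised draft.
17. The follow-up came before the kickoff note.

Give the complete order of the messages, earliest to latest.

the out-of-office reply, the revised draft, the follow-up, the budget email, the approval, the agenda, the status update, the kickoff note, the reply from legal, the calendar invite, the summary memo

The constraints fix every adjacent pair, so only one ordering works:
the out-of-office reply → the revised draft → the follow-up → the budget email → the approval → the agenda → the status update → the kickoff note → the reply from legal → the calendar invite → the summary memo.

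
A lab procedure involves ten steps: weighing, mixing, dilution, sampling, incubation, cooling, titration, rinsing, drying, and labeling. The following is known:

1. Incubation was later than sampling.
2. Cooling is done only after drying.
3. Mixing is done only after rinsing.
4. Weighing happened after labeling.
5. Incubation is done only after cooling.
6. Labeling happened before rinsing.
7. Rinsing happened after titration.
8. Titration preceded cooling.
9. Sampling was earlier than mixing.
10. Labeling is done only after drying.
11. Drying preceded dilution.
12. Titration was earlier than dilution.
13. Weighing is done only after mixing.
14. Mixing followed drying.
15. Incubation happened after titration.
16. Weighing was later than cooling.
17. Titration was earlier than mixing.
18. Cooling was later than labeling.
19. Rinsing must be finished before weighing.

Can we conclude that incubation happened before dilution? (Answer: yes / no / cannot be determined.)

cannot be determined

No chain of stated constraints runs from incubation to dilution, and none runs from dilution to incubation either.
So the relative order of incubation and dilution is not fixed by the given facts.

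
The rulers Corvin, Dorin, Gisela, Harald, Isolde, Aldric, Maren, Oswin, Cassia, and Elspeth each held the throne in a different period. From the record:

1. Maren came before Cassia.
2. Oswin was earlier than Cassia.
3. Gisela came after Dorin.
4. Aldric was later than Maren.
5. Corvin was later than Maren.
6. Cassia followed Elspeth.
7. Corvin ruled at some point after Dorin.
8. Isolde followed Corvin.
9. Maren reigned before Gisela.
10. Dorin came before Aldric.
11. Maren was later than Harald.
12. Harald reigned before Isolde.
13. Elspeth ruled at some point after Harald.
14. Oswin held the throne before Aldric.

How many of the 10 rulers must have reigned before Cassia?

Directly stated before Cassia: Elspeth, Maren, and Oswin.
Harald reaches Cassia via Harald → Elspeth → Cassia.
No chain forces Dorin (or any of the others) ahead of Cassia.
That's Elspeth, Harald, Maren, and Oswin — 4 in all.

4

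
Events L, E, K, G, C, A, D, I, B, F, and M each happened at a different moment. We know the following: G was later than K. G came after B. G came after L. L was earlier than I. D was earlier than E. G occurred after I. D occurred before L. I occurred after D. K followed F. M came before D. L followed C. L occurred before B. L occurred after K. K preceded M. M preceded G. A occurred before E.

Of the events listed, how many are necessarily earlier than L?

Directly stated before L: C, D, and K.
F reaches L via F → K → L.
M reaches L via M → D → L.
No chain forces E (or any of the others) ahead of L.
That's C, D, F, K, and M — 5 in all.

5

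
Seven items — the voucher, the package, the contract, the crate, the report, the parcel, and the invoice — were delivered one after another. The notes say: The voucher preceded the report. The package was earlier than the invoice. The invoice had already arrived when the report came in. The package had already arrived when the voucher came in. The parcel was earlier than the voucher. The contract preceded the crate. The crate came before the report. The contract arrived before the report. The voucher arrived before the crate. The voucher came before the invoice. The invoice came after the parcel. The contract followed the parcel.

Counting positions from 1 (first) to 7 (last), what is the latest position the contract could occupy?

The contract must come before the crate and the report — 2 items forced after it.
Everything else can be placed before the contract in some valid order, so the contract can sit as late as position 7 − 2 = 5.

5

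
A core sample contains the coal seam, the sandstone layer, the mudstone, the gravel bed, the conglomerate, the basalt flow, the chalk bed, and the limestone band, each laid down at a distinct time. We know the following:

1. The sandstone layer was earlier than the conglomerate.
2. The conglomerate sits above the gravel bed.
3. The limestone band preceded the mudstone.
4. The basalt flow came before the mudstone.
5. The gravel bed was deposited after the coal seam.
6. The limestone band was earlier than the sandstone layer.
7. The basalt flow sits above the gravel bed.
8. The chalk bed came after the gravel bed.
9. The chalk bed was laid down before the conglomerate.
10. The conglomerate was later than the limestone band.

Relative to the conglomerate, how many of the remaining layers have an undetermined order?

2

Forced before the conglomerate: the chalk bed, the coal seam, the gravel bed, the limestone band, and the sandstone layer.
That leaves the basalt flow and the mudstone with no forced order relative to the conglomerate — 2.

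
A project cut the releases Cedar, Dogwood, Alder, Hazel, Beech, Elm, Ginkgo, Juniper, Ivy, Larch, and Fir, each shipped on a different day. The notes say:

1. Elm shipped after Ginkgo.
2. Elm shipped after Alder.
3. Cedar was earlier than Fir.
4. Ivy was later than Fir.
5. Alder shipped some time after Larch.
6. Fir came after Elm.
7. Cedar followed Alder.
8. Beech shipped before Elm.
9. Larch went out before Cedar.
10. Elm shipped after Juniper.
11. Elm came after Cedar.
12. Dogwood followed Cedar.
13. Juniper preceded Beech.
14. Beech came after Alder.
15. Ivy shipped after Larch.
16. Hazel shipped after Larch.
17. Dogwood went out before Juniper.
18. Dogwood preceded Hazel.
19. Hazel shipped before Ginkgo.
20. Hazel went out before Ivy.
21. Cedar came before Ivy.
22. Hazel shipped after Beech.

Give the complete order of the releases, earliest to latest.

Larch, Alder, Cedar, Dogwood, Juniper, Beech, Hazel, Ginkgo, Elm, Fir, Ivy

The constraints fix every adjacent pair, so only one ordering works:
Larch → Alder → Cedar → Dogwood → Juniper → Beech → Hazel → Ginkgo → Elm → Fir → Ivy.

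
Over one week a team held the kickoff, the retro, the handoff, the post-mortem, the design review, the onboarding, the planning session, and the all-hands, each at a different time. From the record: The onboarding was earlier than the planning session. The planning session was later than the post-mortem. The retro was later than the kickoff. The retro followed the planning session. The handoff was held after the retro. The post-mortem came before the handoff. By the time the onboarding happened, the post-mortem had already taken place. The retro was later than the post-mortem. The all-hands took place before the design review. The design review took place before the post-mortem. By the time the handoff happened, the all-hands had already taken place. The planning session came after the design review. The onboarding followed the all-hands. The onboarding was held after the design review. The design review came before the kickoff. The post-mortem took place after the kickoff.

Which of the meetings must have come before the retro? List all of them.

the all-hands, the design review, the kickoff, the onboarding, the planning session, the post-mortem

Directly stated before the retro: the kickoff, the planning session, and the post-mortem.
The all-hands reaches the retro via the all-hands → the onboarding → the planning session → the retro.
The design review reaches the retro via the design review → the planning session → the retro.
The onboarding reaches the retro via the onboarding → the planning session → the retro.
No chain forces the handoff ahead of the retro.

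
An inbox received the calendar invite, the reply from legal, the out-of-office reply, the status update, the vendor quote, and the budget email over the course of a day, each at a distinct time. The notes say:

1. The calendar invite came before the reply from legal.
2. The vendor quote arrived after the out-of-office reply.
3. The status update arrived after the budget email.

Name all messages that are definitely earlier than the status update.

the budget email

Directly stated before the status update: the budget email.
No chain forces the out-of-office reply (or any of the others) ahead of the status update.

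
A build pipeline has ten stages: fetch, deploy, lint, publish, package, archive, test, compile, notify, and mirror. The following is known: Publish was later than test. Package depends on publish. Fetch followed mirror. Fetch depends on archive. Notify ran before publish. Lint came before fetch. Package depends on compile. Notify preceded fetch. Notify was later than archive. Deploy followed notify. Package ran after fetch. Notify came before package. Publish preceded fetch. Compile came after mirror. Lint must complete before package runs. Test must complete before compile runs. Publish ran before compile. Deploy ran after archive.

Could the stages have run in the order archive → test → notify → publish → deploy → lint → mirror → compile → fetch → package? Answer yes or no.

Check each stated constraint against the proposed order — e.g. notify is ahead of package; archive is ahead of fetch. Every pair is in the required order; nothing is violated.

yes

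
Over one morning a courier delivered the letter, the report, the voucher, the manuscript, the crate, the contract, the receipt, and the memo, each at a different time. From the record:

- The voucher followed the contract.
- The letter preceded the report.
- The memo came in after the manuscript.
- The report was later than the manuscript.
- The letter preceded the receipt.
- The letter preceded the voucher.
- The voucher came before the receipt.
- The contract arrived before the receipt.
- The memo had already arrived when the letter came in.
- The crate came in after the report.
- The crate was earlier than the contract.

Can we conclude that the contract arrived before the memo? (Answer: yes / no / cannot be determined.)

Tracing the constraints gives the memo → the letter → the report → the crate → the contract, so the memo must come before the contract.
That means the contract cannot be before the memo.

no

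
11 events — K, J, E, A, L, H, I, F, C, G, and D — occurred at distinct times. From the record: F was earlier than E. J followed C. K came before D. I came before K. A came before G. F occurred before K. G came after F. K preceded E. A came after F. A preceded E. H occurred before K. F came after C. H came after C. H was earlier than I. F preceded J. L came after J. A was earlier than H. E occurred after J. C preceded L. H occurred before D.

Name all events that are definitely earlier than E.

A, C, F, H, I, J, K

Directly stated before E: A, F, J, and K.
C reaches E via C → J → E.
H reaches E via H → K → E.
I reaches E via I → K → E.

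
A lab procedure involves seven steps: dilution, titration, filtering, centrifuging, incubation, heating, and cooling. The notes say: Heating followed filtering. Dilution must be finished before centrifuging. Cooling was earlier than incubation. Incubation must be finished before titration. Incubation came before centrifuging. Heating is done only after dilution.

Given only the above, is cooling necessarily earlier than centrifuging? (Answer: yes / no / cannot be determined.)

Chain the constraints: cooling → incubation → centrifuging. Each link is directly stated, so cooling comes before centrifuging.

yes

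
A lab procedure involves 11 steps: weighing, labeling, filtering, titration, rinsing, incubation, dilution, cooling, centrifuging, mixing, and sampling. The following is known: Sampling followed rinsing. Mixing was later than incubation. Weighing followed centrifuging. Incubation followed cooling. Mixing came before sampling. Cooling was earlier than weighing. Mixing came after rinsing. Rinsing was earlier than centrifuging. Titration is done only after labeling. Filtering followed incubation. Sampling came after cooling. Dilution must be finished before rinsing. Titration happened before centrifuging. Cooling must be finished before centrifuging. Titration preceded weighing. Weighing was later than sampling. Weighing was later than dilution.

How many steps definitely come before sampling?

5

Directly stated before sampling: cooling, mixing, and rinsing.
Dilution reaches sampling via dilution → rinsing → sampling.
Incubation reaches sampling via incubation → mixing → sampling.
No chain forces centrifuging (or any of the others) ahead of sampling.
That's cooling, dilution, incubation, mixing, and rinsing — 5 in all.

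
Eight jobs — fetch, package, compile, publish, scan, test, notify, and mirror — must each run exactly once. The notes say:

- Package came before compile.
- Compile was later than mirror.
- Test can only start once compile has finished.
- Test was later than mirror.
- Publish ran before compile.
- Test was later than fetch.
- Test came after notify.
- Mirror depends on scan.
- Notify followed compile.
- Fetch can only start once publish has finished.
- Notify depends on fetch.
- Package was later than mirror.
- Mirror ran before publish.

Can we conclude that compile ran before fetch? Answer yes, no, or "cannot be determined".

No chain of stated constraints runs from compile to fetch, and none runs from fetch to compile either.
So the relative order of compile and fetch is not fixed by the given facts.

cannot be determined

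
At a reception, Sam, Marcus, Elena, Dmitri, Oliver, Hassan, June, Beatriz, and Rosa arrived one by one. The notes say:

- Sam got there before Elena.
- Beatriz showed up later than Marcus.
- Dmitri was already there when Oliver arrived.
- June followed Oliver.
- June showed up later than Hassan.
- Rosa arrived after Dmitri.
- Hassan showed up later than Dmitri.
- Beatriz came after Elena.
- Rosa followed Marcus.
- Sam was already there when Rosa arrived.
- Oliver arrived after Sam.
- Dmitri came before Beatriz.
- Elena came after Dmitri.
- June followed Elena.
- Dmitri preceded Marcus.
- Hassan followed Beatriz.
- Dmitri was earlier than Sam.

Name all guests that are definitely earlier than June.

Directly stated before June: Elena, Hassan, and Oliver.
Beatriz reaches June via Beatriz → Hassan → June.
Dmitri reaches June via Dmitri → Elena → June.
Marcus reaches June via Marcus → Beatriz → Hassan → June.
Likewise Sam reaches June by chaining the stated constraints.

Beatriz, Dmitri, Elena, Hassan, Marcus, Oliver, Sam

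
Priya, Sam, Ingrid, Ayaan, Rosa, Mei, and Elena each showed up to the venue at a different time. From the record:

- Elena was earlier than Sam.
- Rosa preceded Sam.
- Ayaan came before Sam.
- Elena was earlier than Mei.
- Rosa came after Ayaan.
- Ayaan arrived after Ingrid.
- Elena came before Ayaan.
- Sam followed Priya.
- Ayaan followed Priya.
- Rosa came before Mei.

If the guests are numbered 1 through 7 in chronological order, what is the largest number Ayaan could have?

Ayaan must come before Mei, Rosa, and Sam — 3 guests forced after them.
Everything else can be placed before Ayaan in some valid order, so Ayaan can sit as late as position 7 − 3 = 4.

4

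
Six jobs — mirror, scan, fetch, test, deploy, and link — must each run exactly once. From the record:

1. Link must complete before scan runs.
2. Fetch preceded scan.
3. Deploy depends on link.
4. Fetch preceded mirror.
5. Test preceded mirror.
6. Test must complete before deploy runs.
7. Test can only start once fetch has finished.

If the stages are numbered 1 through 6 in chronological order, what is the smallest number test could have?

2

Fetch must come before test — 1 forced predecessor.
Nothing else is forced ahead of test, so its earliest slot is position 1 + 1 = 2.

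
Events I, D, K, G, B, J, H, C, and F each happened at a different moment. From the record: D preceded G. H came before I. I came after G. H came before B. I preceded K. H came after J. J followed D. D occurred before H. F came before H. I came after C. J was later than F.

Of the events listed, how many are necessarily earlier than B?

Directly stated before B: H.
D reaches B via D → H → B.
F reaches B via F → H → B.
J reaches B via J → H → B.
No chain forces K (or any of the others) ahead of B.
That's D, F, H, and J — 4 in all.

4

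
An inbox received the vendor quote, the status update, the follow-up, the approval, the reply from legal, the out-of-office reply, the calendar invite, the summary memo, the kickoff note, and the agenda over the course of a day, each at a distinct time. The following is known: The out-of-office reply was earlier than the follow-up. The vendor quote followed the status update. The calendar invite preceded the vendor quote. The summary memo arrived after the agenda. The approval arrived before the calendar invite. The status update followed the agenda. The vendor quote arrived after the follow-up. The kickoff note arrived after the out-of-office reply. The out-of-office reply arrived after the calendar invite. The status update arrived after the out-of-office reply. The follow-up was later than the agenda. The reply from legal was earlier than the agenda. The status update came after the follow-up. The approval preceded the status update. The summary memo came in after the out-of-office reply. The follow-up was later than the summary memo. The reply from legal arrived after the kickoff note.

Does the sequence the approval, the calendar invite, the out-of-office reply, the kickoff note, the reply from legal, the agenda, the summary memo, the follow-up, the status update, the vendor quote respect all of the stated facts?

yes

Check each stated constraint against the proposed order — e.g. the calendar invite is ahead of the vendor quote; the approval is ahead of the status update. Every pair is in the required order; nothing is violated.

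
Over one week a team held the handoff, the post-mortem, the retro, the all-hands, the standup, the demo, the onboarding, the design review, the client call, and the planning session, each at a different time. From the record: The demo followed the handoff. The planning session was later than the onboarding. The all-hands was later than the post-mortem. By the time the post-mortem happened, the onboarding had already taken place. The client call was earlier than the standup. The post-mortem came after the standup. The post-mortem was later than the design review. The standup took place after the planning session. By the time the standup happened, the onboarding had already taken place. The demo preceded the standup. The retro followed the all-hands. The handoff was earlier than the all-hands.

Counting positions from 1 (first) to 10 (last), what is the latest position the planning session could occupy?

6

The planning session must come before the all-hands, the post-mortem, the retro, and the standup — 4 meetings forced after it.
Everything else can be placed before the planning session in some valid order, so the planning session can sit as late as position 10 − 4 = 6.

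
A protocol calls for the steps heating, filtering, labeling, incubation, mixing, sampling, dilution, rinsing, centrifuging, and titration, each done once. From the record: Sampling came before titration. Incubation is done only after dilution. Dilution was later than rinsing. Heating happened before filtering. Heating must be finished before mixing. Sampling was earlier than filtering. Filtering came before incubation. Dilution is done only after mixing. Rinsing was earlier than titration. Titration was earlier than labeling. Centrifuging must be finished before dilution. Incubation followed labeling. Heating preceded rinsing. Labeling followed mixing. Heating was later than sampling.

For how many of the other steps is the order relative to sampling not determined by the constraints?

Forced after sampling: dilution, filtering, heating, incubation, labeling, mixing, rinsing, and titration.
That leaves centrifuging with no forced order relative to sampling — 1.

1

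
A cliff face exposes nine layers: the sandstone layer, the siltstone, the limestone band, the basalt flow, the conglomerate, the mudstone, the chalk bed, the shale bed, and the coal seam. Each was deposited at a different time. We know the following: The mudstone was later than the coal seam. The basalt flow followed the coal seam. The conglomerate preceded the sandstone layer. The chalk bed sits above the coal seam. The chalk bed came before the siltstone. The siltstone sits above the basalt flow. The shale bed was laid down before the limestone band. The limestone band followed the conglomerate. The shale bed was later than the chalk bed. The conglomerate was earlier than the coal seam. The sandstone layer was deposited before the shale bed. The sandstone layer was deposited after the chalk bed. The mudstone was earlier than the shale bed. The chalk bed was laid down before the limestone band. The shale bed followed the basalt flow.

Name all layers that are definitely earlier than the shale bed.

Directly stated before the shale bed: the basalt flow, the chalk bed, the mudstone, and the sandstone layer.
The coal seam reaches the shale bed via the coal seam → the mudstone → the shale bed.
The conglomerate reaches the shale bed via the conglomerate → the sandstone layer → the shale bed.
No chain forces the limestone band (or any of the others) ahead of the shale bed.

the basalt flow, the chalk bed, the coal seam, the conglomerate, the mudstone, the sandstone layer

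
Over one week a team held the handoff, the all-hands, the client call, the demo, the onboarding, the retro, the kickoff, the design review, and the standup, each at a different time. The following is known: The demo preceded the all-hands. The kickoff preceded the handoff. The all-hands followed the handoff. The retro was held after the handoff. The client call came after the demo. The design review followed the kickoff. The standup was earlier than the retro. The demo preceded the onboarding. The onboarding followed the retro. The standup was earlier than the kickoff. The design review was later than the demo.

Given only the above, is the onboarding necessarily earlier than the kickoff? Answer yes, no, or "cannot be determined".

no

Tracing the constraints gives the kickoff → the handoff → the retro → the onboarding, so the kickoff must come before the onboarding.
That means the onboarding cannot be before the kickoff.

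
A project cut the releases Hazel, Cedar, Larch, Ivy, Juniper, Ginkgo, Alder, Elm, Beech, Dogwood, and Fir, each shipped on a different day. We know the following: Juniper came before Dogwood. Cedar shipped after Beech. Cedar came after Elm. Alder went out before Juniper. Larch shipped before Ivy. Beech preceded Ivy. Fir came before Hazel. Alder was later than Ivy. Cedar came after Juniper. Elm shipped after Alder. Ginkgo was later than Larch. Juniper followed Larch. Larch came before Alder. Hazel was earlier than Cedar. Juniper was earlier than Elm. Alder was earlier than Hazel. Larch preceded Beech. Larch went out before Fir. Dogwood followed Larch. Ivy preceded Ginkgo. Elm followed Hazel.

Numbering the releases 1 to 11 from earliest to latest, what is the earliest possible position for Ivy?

Beech and Larch must both come before Ivy — 2 forced predecessors.
Nothing else is forced ahead of Ivy, so its earliest slot is position 2 + 1 = 3.

3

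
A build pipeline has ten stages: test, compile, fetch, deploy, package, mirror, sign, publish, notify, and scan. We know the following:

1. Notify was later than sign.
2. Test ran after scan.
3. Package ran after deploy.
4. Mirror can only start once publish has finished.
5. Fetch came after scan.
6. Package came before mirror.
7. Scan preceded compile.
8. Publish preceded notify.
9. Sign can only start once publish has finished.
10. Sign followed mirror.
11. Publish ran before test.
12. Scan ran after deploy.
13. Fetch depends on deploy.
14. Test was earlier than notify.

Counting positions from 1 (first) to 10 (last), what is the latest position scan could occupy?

6

Scan must come before compile, fetch, notify, and test — 4 stages forced after it.
Everything else can be placed before scan in some valid order, so scan can sit as late as position 10 − 4 = 6.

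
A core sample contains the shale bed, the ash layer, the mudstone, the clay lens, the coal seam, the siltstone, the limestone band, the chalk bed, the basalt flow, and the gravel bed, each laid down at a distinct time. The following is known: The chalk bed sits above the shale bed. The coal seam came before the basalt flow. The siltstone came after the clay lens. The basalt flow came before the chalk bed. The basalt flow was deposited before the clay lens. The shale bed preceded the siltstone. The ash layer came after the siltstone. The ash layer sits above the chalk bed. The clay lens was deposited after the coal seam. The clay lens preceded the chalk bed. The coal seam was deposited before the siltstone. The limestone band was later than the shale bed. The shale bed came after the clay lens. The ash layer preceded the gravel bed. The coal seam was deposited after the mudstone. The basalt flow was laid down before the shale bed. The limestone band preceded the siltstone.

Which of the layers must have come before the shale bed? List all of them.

the basalt flow, the clay lens, the coal seam, the mudstone

Directly stated before the shale bed: the basalt flow and the clay lens.
The coal seam reaches the shale bed via the coal seam → the basalt flow → the shale bed.
The mudstone reaches the shale bed via the mudstone → the coal seam → the basalt flow → the shale bed.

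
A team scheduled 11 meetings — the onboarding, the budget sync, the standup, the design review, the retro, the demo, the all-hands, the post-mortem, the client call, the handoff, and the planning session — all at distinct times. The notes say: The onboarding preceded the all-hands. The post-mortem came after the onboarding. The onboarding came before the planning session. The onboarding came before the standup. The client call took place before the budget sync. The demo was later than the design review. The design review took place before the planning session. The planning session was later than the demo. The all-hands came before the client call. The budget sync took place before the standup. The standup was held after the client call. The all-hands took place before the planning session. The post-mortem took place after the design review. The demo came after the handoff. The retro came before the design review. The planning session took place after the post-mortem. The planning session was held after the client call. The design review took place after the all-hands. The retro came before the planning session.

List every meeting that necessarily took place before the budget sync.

the all-hands, the client call, the onboarding

Directly stated before the budget sync: the client call.
The all-hands reaches the budget sync via the all-hands → the client call → the budget sync.
The onboarding reaches the budget sync via the onboarding → the all-hands → the client call → the budget sync.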